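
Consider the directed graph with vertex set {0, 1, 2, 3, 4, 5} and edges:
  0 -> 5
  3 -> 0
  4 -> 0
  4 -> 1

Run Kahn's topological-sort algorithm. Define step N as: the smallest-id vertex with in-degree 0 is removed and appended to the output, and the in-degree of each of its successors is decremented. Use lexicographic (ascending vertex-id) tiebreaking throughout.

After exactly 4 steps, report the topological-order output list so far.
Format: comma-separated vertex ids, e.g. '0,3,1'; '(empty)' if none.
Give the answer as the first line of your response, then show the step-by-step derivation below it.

2,3,4,0

step 1: output 2; order=[2]; indeg=(2,1,0,0,0,1)
step 2: output 3; order=[2,3]; indeg=(1,1,0,0,0,1)
step 3: output 4; order=[2,3,4]; indeg=(0,0,0,0,0,1)
step 4: output 0; order=[2,3,4,0]; indeg=(0,0,0,0,0,0)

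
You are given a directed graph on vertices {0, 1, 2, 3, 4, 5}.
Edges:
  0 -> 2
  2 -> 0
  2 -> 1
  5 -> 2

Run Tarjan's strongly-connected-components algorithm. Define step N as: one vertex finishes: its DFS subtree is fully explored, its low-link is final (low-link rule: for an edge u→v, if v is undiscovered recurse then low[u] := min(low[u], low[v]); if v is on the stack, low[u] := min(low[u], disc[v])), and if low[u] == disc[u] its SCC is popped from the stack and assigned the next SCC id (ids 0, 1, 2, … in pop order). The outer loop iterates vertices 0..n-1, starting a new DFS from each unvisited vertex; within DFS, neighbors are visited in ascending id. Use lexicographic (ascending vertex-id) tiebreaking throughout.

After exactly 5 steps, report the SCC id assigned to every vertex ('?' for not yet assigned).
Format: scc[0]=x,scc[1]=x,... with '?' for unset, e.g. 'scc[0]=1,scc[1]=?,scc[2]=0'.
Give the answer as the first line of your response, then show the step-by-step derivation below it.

scc[0]=1,scc[1]=0,scc[2]=1,scc[3]=2,scc[4]=3,scc[5]=?

step 1: low=(low[0]=0,low[1]=2,low[2]=0,low[3]=?,low[4]=?,low[5]=?); scc=(scc[0]=?,scc[1]=0,scc[2]=?,scc[3]=?,scc[4]=?,scc[5]=?)
step 2: low=(low[0]=0,low[1]=2,low[2]=0,low[3]=?,low[4]=?,low[5]=?); scc=(scc[0]=?,scc[1]=0,scc[2]=?,scc[3]=?,scc[4]=?,scc[5]=?)
step 3: low=(low[0]=0,low[1]=2,low[2]=0,low[3]=?,low[4]=?,low[5]=?); scc=(scc[0]=1,scc[1]=0,scc[2]=1,scc[3]=?,scc[4]=?,scc[5]=?)
step 4: low=(low[0]=0,low[1]=2,low[2]=0,low[3]=3,low[4]=?,low[5]=?); scc=(scc[0]=1,scc[1]=0,scc[2]=1,scc[3]=2,scc[4]=?,scc[5]=?)
step 5: low=(low[0]=0,low[1]=2,low[2]=0,low[3]=3,low[4]=4,low[5]=?); scc=(scc[0]=1,scc[1]=0,scc[2]=1,scc[3]=2,scc[4]=3,scc[5]=?)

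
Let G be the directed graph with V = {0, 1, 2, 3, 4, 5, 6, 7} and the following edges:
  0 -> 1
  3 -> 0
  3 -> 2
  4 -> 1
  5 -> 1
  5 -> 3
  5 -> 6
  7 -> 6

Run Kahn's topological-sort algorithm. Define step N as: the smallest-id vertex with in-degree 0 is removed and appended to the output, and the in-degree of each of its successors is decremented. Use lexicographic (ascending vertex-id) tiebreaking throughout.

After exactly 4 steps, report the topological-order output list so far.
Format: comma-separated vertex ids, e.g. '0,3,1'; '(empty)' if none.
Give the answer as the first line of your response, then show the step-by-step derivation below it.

4,5,3,0

step 1: output 4; order=[4]; indeg=(1,2,1,1,0,0,2,0)
step 2: output 5; order=[4,5]; indeg=(1,1,1,0,0,0,1,0)
step 3: output 3; order=[4,5,3]; indeg=(0,1,0,0,0,0,1,0)
step 4: output 0; order=[4,5,3,0]; indeg=(0,0,0,0,0,0,1,0)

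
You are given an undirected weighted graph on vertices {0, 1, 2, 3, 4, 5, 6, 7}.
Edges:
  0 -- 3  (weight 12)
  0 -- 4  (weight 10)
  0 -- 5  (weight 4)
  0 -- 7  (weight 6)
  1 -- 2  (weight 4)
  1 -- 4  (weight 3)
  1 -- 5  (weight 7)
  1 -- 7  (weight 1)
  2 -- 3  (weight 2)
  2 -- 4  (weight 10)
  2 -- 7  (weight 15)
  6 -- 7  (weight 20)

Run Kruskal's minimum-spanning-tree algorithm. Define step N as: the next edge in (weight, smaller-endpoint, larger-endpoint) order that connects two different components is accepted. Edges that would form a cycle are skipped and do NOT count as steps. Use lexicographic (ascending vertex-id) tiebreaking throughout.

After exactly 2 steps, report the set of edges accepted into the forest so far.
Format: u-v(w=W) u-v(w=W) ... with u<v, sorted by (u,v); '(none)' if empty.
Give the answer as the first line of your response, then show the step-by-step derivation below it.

1-7(w=1) 2-3(w=2)

step 1: add edge 1-7 (w=1); MST = {1-7(w=1)}
step 2: add edge 2-3 (w=2); MST = {1-7(w=1) 2-3(w=2)}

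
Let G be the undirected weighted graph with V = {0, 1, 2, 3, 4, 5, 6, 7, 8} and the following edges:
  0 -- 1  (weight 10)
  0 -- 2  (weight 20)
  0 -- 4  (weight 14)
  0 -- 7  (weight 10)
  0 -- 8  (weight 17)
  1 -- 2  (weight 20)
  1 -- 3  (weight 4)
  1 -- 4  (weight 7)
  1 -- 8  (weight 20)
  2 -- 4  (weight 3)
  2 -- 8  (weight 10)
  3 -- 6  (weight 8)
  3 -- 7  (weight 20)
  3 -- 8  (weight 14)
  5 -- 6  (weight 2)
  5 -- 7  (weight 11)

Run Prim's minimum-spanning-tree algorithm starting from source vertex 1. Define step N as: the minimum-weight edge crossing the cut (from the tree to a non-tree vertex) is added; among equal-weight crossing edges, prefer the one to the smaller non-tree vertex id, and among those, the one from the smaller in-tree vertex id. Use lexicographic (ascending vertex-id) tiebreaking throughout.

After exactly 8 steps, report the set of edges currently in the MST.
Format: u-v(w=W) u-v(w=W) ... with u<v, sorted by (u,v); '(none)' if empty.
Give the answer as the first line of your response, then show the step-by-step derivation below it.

0-1(w=10) 0-7(w=10) 1-3(w=4) 1-4(w=7) 2-4(w=3) 2-8(w=10) 3-6(w=8) 5-6(w=2)

step 1: add edge 1-3 (w=4); MST = {1-3(w=4)}
step 2: add edge 1-4 (w=7); MST = {1-3(w=4) 1-4(w=7)}
step 3: add edge 2-4 (w=3); MST = {1-3(w=4) 1-4(w=7) 2-4(w=3)}
step 4: add edge 3-6 (w=8); MST = {1-3(w=4) 1-4(w=7) 2-4(w=3) 3-6(w=8)}
step 5: add edge 5-6 (w=2); MST = {1-3(w=4) 1-4(w=7) 2-4(w=3) 3-6(w=8) 5-6(w=2)}
step 6: add edge 0-1 (w=10); MST = {0-1(w=10) 1-3(w=4) 1-4(w=7) 2-4(w=3) 3-6(w=8) 5-6(w=2)}
step 7: add edge 0-7 (w=10); MST = {0-1(w=10) 0-7(w=10) 1-3(w=4) 1-4(w=7) 2-4(w=3) 3-6(w=8) 5-6(w=2)}
step 8: add edge 2-8 (w=10); MST = {0-1(w=10) 0-7(w=10) 1-3(w=4) 1-4(w=7) 2-4(w=3) 2-8(w=10) 3-6(w=8) 5-6(w=2)}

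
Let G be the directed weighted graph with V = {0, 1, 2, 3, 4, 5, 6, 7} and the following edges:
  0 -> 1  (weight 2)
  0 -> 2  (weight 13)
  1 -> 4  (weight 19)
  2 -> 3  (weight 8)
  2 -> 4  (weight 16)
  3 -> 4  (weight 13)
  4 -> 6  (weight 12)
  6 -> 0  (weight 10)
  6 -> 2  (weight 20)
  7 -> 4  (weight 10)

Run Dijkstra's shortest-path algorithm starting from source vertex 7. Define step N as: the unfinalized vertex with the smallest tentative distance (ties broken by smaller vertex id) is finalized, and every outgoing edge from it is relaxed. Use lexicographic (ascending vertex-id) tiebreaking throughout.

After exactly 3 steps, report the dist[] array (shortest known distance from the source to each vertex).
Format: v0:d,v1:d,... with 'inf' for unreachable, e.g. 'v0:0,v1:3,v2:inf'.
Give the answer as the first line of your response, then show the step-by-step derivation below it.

v0:32,v1:inf,v2:42,v3:inf,v4:10,v5:inf,v6:22,v7:0

step 1: dist = v0:inf,v1:inf,v2:inf,v3:inf,v4:10,v5:inf,v6:inf,v7:0
step 2: dist = v0:inf,v1:inf,v2:inf,v3:inf,v4:10,v5:inf,v6:22,v7:0
step 3: dist = v0:32,v1:inf,v2:42,v3:inf,v4:10,v5:inf,v6:22,v7:0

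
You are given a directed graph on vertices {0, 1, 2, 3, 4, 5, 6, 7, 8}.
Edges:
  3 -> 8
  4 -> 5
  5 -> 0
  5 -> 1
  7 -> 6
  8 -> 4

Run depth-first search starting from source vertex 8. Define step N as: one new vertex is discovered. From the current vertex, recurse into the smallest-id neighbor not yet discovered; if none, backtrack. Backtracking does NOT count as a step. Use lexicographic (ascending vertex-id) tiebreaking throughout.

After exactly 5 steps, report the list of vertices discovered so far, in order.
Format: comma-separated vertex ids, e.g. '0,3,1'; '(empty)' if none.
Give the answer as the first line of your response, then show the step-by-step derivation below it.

8,4,5,0,1

step 1: discover 8; path=8; order=8
step 2: discover 4; path=8>4; order=8,4
step 3: discover 5; path=8>4>5; order=8,4,5
step 4: discover 0; path=8>4>5>0; order=8,4,5,0
step 5: discover 1; path=8>4>5>1; order=8,4,5,0,1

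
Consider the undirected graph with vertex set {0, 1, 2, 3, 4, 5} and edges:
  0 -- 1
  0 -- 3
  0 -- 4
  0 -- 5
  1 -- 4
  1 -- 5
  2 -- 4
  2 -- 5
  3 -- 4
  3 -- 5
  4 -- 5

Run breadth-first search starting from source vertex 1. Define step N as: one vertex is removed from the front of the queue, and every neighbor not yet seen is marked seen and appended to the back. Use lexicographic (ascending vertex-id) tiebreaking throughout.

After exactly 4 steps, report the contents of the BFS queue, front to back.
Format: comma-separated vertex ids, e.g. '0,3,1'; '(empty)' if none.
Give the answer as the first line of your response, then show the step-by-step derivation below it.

3,2

step 1: dequeue 1; queue=[0,4,5]; order=1
step 2: dequeue 0; queue=[4,5,3]; order=1,0
step 3: dequeue 4; queue=[5,3,2]; order=1,0,4
step 4: dequeue 5; queue=[3,2]; order=1,0,4,5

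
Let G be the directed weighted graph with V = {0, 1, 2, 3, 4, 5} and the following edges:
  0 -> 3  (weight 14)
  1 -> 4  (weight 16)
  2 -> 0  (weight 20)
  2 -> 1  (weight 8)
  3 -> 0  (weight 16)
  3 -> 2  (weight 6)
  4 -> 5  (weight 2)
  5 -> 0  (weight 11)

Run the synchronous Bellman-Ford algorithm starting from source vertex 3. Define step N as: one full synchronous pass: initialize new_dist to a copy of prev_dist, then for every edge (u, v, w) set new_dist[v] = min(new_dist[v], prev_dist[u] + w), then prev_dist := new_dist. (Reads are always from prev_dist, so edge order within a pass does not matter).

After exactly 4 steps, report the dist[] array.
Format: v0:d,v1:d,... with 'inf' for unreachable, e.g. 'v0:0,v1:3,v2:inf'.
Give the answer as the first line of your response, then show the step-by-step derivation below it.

v0:16,v1:14,v2:6,v3:0,v4:30,v5:32

step 1: dist = v0:16,v1:inf,v2:6,v3:0,v4:inf,v5:inf
step 2: dist = v0:16,v1:14,v2:6,v3:0,v4:inf,v5:inf
step 3: dist = v0:16,v1:14,v2:6,v3:0,v4:30,v5:inf
step 4: dist = v0:16,v1:14,v2:6,v3:0,v4:30,v5:32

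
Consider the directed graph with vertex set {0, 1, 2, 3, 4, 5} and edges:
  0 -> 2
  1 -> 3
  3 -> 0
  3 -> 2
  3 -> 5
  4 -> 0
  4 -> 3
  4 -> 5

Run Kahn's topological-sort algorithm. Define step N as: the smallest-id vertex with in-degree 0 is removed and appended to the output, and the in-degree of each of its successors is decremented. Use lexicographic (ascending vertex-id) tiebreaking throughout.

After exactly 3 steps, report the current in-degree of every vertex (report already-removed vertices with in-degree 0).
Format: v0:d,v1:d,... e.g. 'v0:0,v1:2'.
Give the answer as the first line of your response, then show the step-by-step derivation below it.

v0:0,v1:0,v2:1,v3:0,v4:0,v5:0

step 1: output 1; order=[1]; indeg=(2,0,2,1,0,2)
step 2: output 4; order=[1,4]; indeg=(1,0,2,0,0,1)
step 3: output 3; order=[1,4,3]; indeg=(0,0,1,0,0,0)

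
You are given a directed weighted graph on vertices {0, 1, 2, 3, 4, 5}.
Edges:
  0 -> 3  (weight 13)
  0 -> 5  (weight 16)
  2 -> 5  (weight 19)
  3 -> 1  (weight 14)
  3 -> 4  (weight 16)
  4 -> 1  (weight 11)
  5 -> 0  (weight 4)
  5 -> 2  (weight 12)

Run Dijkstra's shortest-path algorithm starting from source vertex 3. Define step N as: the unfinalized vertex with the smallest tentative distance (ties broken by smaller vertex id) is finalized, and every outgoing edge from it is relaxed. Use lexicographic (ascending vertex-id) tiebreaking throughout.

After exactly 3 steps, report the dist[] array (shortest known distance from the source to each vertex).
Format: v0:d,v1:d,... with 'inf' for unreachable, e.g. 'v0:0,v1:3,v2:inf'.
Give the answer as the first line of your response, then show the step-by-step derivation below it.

v0:inf,v1:14,v2:inf,v3:0,v4:16,v5:inf

step 1: dist = v0:inf,v1:14,v2:inf,v3:0,v4:16,v5:inf
step 2: dist = v0:inf,v1:14,v2:inf,v3:0,v4:16,v5:inf
step 3: dist = v0:inf,v1:14,v2:inf,v3:0,v4:16,v5:inf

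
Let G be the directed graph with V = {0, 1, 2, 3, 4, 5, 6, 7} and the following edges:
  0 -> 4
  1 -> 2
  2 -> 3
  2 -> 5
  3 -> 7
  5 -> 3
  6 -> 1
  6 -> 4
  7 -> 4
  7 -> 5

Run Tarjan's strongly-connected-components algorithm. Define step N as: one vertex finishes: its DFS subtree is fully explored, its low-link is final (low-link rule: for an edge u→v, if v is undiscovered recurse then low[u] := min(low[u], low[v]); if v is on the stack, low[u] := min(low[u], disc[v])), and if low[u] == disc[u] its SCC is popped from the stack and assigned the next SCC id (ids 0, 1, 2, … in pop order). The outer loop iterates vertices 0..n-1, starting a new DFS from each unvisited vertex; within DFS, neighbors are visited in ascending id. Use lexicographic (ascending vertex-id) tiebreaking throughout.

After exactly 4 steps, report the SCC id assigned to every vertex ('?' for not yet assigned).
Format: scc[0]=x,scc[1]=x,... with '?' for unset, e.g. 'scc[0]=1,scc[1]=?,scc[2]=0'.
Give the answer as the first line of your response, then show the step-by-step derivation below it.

scc[0]=1,scc[1]=?,scc[2]=?,scc[3]=?,scc[4]=0,scc[5]=?,scc[6]=?,scc[7]=?

step 1: low=(low[0]=0,low[1]=?,low[2]=?,low[3]=?,low[4]=1,low[5]=?,low[6]=?,low[7]=?); scc=(scc[0]=?,scc[1]=?,scc[2]=?,scc[3]=?,scc[4]=0,scc[5]=?,scc[6]=?,scc[7]=?)
step 2: low=(low[0]=0,low[1]=?,low[2]=?,low[3]=?,low[4]=1,low[5]=?,low[6]=?,low[7]=?); scc=(scc[0]=1,scc[1]=?,scc[2]=?,scc[3]=?,scc[4]=0,scc[5]=?,scc[6]=?,scc[7]=?)
step 3: low=(low[0]=0,low[1]=2,low[2]=3,low[3]=4,low[4]=1,low[5]=4,low[6]=?,low[7]=5); scc=(scc[0]=1,scc[1]=?,scc[2]=?,scc[3]=?,scc[4]=0,scc[5]=?,scc[6]=?,scc[7]=?)
step 4: low=(low[0]=0,low[1]=2,low[2]=3,low[3]=4,low[4]=1,low[5]=4,low[6]=?,low[7]=4); scc=(scc[0]=1,scc[1]=?,scc[2]=?,scc[3]=?,scc[4]=0,scc[5]=?,scc[6]=?,scc[7]=?)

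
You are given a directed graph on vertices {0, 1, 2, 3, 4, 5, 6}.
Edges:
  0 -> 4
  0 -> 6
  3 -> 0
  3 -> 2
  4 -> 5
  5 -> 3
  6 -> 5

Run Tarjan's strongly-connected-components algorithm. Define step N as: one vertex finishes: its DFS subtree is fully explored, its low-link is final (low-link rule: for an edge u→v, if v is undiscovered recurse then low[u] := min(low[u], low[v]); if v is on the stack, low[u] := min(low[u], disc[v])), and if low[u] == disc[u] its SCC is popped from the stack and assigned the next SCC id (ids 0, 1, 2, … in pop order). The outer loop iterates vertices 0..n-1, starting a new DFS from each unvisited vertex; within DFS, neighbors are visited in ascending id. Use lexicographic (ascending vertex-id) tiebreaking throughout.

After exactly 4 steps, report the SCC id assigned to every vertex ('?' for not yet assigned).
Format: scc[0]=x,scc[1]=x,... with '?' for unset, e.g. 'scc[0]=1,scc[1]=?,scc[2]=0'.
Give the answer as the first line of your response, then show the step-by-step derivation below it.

scc[0]=?,scc[1]=?,scc[2]=0,scc[3]=?,scc[4]=?,scc[5]=?,scc[6]=?

step 1: low=(low[0]=0,low[1]=?,low[2]=4,low[3]=0,low[4]=1,low[5]=2,low[6]=?); scc=(scc[0]=?,scc[1]=?,scc[2]=0,scc[3]=?,scc[4]=?,scc[5]=?,scc[6]=?)
step 2: low=(low[0]=0,low[1]=?,low[2]=4,low[3]=0,low[4]=1,low[5]=2,low[6]=?); scc=(scc[0]=?,scc[1]=?,scc[2]=0,scc[3]=?,scc[4]=?,scc[5]=?,scc[6]=?)
step 3: low=(low[0]=0,low[1]=?,low[2]=4,low[3]=0,low[4]=1,low[5]=0,low[6]=?); scc=(scc[0]=?,scc[1]=?,scc[2]=0,scc[3]=?,scc[4]=?,scc[5]=?,scc[6]=?)
step 4: low=(low[0]=0,low[1]=?,low[2]=4,low[3]=0,low[4]=0,low[5]=0,low[6]=?); scc=(scc[0]=?,scc[1]=?,scc[2]=0,scc[3]=?,scc[4]=?,scc[5]=?,scc[6]=?)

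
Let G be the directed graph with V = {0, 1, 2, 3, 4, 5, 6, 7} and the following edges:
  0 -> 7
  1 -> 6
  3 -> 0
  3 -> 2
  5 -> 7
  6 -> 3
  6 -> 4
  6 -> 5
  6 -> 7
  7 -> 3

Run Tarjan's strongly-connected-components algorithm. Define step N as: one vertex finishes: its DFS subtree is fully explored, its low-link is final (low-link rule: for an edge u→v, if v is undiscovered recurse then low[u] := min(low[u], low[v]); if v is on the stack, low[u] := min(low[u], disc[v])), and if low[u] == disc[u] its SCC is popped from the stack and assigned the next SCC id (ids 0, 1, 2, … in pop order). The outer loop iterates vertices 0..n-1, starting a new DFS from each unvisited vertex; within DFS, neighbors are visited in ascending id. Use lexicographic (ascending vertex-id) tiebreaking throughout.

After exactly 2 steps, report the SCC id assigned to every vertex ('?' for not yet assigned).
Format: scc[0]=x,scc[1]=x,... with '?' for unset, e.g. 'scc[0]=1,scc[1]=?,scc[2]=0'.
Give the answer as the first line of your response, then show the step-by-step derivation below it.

scc[0]=?,scc[1]=?,scc[2]=0,scc[3]=?,scc[4]=?,scc[5]=?,scc[6]=?,scc[7]=?

step 1: low=(low[0]=0,low[1]=?,low[2]=3,low[3]=0,low[4]=?,low[5]=?,low[6]=?,low[7]=1); scc=(scc[0]=?,scc[1]=?,scc[2]=0,scc[3]=?,scc[4]=?,scc[5]=?,scc[6]=?,scc[7]=?)
step 2: low=(low[0]=0,low[1]=?,low[2]=3,low[3]=0,low[4]=?,low[5]=?,low[6]=?,low[7]=1); scc=(scc[0]=?,scc[1]=?,scc[2]=0,scc[3]=?,scc[4]=?,scc[5]=?,scc[6]=?,scc[7]=?)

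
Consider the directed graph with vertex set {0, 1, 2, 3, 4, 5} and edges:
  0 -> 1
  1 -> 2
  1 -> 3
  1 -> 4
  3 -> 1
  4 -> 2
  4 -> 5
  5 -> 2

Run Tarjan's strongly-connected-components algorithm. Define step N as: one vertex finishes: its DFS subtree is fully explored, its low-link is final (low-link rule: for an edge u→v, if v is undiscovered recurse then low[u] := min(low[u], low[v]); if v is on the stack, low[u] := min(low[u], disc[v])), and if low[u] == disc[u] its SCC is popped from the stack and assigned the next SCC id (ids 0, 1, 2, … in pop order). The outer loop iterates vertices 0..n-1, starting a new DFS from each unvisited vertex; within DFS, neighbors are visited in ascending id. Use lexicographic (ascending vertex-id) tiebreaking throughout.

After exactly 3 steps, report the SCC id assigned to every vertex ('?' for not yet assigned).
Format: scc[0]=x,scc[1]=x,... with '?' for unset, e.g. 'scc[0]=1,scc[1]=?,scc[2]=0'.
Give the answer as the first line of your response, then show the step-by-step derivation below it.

scc[0]=?,scc[1]=?,scc[2]=0,scc[3]=?,scc[4]=?,scc[5]=1

step 1: low=(low[0]=0,low[1]=1,low[2]=2,low[3]=?,low[4]=?,low[5]=?); scc=(scc[0]=?,scc[1]=?,scc[2]=0,scc[3]=?,scc[4]=?,scc[5]=?)
step 2: low=(low[0]=0,low[1]=1,low[2]=2,low[3]=1,low[4]=?,low[5]=?); scc=(scc[0]=?,scc[1]=?,scc[2]=0,scc[3]=?,scc[4]=?,scc[5]=?)
step 3: low=(low[0]=0,low[1]=1,low[2]=2,low[3]=1,low[4]=4,low[5]=5); scc=(scc[0]=?,scc[1]=?,scc[2]=0,scc[3]=?,scc[4]=?,scc[5]=1)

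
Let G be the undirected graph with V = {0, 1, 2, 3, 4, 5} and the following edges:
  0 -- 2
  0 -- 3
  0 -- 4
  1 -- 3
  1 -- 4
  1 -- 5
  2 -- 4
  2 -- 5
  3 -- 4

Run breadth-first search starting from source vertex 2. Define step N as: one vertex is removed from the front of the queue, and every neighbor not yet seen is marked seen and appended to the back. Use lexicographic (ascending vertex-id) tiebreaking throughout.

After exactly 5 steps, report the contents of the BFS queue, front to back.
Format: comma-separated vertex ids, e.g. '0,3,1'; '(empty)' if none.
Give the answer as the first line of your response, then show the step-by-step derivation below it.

1

step 1: dequeue 2; queue=[0,4,5]; order=2
step 2: dequeue 0; queue=[4,5,3]; order=2,0
step 3: dequeue 4; queue=[5,3,1]; order=2,0,4
step 4: dequeue 5; queue=[3,1]; order=2,0,4,5
step 5: dequeue 3; queue=[1]; order=2,0,4,5,3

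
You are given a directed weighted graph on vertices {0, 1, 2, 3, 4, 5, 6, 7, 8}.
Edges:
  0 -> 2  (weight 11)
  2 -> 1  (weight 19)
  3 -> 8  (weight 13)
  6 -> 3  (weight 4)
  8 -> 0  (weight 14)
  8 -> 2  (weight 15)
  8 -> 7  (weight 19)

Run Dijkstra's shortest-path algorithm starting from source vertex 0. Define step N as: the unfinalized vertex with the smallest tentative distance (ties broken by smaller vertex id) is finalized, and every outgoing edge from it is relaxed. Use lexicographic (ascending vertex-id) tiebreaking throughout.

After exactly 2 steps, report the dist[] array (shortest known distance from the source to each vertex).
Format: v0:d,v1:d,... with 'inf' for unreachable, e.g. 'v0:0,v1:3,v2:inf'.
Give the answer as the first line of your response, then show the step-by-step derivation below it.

v0:0,v1:30,v2:11,v3:inf,v4:inf,v5:inf,v6:inf,v7:inf,v8:inf

step 1: dist = v0:0,v1:inf,v2:11,v3:inf,v4:inf,v5:inf,v6:inf,v7:inf,v8:inf
step 2: dist = v0:0,v1:30,v2:11,v3:inf,v4:inf,v5:inf,v6:inf,v7:inf,v8:inf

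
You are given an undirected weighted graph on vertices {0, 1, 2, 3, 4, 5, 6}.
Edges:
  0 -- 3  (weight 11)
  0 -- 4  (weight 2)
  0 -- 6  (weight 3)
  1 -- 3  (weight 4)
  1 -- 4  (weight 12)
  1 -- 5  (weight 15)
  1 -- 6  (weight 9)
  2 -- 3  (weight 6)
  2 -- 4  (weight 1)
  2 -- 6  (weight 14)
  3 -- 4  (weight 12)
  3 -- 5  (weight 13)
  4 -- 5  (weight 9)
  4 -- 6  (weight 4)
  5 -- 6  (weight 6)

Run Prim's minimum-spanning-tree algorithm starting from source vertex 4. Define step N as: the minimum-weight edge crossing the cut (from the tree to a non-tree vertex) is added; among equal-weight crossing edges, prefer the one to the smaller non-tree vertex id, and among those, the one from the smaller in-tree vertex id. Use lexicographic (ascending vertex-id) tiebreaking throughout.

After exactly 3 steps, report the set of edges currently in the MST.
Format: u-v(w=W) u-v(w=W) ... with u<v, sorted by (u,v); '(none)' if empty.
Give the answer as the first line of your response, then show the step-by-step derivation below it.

0-4(w=2) 0-6(w=3) 2-4(w=1)

step 1: add edge 2-4 (w=1); MST = {2-4(w=1)}
step 2: add edge 0-4 (w=2); MST = {0-4(w=2) 2-4(w=1)}
step 3: add edge 0-6 (w=3); MST = {0-4(w=2) 0-6(w=3) 2-4(w=1)}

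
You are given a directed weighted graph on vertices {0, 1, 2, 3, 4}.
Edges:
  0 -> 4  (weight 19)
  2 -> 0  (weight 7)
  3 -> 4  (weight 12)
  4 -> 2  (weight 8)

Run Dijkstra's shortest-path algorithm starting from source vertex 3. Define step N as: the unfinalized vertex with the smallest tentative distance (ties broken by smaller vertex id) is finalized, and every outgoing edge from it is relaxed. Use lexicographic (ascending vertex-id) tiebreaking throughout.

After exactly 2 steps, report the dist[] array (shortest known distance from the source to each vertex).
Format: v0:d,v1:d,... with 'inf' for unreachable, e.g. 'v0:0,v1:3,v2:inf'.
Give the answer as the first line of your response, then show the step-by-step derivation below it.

v0:inf,v1:inf,v2:20,v3:0,v4:12

step 1: dist = v0:inf,v1:inf,v2:inf,v3:0,v4:12
step 2: dist = v0:inf,v1:inf,v2:20,v3:0,v4:12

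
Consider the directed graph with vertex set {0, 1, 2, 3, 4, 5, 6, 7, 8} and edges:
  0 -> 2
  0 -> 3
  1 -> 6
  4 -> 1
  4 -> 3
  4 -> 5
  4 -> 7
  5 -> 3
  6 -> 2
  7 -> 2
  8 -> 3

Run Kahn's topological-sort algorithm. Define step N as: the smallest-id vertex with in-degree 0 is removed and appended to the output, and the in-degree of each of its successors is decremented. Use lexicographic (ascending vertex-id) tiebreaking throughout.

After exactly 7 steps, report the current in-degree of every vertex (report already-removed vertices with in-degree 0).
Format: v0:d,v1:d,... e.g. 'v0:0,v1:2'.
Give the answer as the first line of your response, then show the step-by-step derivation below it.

v0:0,v1:0,v2:0,v3:1,v4:0,v5:0,v6:0,v7:0,v8:0

step 1: output 0; order=[0]; indeg=(0,1,2,3,0,1,1,1,0)
step 2: output 4; order=[0,4]; indeg=(0,0,2,2,0,0,1,0,0)
step 3: output 1; order=[0,4,1]; indeg=(0,0,2,2,0,0,0,0,0)
step 4: output 5; order=[0,4,1,5]; indeg=(0,0,2,1,0,0,0,0,0)
step 5: output 6; order=[0,4,1,5,6]; indeg=(0,0,1,1,0,0,0,0,0)
step 6: output 7; order=[0,4,1,5,6,7]; indeg=(0,0,0,1,0,0,0,0,0)
step 7: output 2; order=[0,4,1,5,6,7,2]; indeg=(0,0,0,1,0,0,0,0,0)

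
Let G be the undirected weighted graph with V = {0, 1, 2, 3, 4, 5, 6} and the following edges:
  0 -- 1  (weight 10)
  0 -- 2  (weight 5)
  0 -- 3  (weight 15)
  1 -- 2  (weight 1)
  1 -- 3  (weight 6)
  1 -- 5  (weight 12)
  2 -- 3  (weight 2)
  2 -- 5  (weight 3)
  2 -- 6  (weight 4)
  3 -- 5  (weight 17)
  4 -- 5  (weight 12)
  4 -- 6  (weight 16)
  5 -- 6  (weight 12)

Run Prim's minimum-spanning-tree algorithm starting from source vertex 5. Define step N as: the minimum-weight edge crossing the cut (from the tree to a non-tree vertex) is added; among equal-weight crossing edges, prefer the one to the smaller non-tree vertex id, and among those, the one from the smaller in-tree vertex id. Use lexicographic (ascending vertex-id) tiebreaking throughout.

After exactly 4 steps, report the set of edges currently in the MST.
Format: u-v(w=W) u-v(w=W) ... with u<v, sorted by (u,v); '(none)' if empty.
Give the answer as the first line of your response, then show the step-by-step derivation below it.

1-2(w=1) 2-3(w=2) 2-5(w=3) 2-6(w=4)

step 1: add edge 2-5 (w=3); MST = {2-5(w=3)}
step 2: add edge 1-2 (w=1); MST = {1-2(w=1) 2-5(w=3)}
step 3: add edge 2-3 (w=2); MST = {1-2(w=1) 2-3(w=2) 2-5(w=3)}
step 4: add edge 2-6 (w=4); MST = {1-2(w=1) 2-3(w=2) 2-5(w=3) 2-6(w=4)}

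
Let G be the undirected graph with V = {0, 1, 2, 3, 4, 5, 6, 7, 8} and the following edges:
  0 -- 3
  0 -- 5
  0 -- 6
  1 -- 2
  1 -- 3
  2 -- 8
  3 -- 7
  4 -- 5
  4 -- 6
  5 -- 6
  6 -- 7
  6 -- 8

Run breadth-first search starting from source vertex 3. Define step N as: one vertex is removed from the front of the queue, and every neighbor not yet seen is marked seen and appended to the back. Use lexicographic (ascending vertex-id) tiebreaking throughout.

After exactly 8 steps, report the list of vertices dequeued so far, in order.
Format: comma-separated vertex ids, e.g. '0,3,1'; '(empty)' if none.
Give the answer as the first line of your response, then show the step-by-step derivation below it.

3,0,1,7,5,6,2,4

step 1: dequeue 3; queue=[0,1,7]; order=3
step 2: dequeue 0; queue=[1,7,5,6]; order=3,0
step 3: dequeue 1; queue=[7,5,6,2]; order=3,0,1
step 4: dequeue 7; queue=[5,6,2]; order=3,0,1,7
step 5: dequeue 5; queue=[6,2,4]; order=3,0,1,7,5
step 6: dequeue 6; queue=[2,4,8]; order=3,0,1,7,5,6
step 7: dequeue 2; queue=[4,8]; order=3,0,1,7,5,6,2
step 8: dequeue 4; queue=[8]; order=3,0,1,7,5,6,2,4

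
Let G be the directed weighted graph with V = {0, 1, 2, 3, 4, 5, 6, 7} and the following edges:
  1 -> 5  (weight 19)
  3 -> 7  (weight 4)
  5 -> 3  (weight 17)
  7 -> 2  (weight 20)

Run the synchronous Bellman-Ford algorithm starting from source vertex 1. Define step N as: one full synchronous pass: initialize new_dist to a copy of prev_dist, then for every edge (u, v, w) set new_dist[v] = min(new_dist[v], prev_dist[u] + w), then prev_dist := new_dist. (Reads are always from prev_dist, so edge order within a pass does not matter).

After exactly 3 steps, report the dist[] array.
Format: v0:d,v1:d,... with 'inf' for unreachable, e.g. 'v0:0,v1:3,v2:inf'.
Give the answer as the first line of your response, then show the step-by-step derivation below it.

v0:inf,v1:0,v2:inf,v3:36,v4:inf,v5:19,v6:inf,v7:40

step 1: dist = v0:inf,v1:0,v2:inf,v3:inf,v4:inf,v5:19,v6:inf,v7:inf
step 2: dist = v0:inf,v1:0,v2:inf,v3:36,v4:inf,v5:19,v6:inf,v7:inf
step 3: dist = v0:inf,v1:0,v2:inf,v3:36,v4:inf,v5:19,v6:inf,v7:40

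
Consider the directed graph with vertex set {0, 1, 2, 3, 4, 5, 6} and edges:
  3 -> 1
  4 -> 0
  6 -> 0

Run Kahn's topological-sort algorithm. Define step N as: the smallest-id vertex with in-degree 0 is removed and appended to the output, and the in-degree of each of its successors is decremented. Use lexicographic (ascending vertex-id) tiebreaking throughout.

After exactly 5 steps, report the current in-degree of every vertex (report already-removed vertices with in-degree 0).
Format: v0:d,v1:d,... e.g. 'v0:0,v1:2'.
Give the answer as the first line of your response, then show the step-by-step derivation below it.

v0:1,v1:0,v2:0,v3:0,v4:0,v5:0,v6:0

step 1: output 2; order=[2]; indeg=(2,1,0,0,0,0,0)
step 2: output 3; order=[2,3]; indeg=(2,0,0,0,0,0,0)
step 3: output 1; order=[2,3,1]; indeg=(2,0,0,0,0,0,0)
step 4: output 4; order=[2,3,1,4]; indeg=(1,0,0,0,0,0,0)
step 5: output 5; order=[2,3,1,4,5]; indeg=(1,0,0,0,0,0,0)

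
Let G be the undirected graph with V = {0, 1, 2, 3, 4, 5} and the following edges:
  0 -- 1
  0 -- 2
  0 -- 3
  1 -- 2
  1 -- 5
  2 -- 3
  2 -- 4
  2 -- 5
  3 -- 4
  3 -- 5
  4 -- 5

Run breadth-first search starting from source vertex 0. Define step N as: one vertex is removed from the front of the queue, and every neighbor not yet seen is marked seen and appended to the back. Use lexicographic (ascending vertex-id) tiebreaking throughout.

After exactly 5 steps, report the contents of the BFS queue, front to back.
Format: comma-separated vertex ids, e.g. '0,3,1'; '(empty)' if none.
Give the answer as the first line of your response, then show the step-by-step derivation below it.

4

step 1: dequeue 0; queue=[1,2,3]; order=0
step 2: dequeue 1; queue=[2,3,5]; order=0,1
step 3: dequeue 2; queue=[3,5,4]; order=0,1,2
step 4: dequeue 3; queue=[5,4]; order=0,1,2,3
step 5: dequeue 5; queue=[4]; order=0,1,2,3,5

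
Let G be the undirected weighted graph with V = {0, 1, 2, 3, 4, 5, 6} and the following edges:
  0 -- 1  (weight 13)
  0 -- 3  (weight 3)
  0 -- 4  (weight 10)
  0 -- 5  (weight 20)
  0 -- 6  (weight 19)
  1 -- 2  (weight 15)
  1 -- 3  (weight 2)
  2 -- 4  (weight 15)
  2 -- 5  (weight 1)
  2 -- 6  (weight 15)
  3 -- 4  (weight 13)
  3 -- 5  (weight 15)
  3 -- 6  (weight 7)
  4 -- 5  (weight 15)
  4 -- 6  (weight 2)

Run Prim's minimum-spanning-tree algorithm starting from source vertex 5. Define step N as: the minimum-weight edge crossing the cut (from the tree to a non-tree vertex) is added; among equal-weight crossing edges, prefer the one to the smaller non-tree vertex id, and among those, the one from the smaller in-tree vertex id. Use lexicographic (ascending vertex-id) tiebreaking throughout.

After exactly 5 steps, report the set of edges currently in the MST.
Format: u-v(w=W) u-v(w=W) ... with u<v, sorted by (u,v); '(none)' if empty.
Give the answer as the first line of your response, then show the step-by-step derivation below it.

0-3(w=3) 1-2(w=15) 1-3(w=2) 2-5(w=1) 3-6(w=7)

step 1: add edge 2-5 (w=1); MST = {2-5(w=1)}
step 2: add edge 1-2 (w=15); MST = {1-2(w=15) 2-5(w=1)}
step 3: add edge 1-3 (w=2); MST = {1-2(w=15) 1-3(w=2) 2-5(w=1)}
step 4: add edge 0-3 (w=3); MST = {0-3(w=3) 1-2(w=15) 1-3(w=2) 2-5(w=1)}
step 5: add edge 3-6 (w=7); MST = {0-3(w=3) 1-2(w=15) 1-3(w=2) 2-5(w=1) 3-6(w=7)}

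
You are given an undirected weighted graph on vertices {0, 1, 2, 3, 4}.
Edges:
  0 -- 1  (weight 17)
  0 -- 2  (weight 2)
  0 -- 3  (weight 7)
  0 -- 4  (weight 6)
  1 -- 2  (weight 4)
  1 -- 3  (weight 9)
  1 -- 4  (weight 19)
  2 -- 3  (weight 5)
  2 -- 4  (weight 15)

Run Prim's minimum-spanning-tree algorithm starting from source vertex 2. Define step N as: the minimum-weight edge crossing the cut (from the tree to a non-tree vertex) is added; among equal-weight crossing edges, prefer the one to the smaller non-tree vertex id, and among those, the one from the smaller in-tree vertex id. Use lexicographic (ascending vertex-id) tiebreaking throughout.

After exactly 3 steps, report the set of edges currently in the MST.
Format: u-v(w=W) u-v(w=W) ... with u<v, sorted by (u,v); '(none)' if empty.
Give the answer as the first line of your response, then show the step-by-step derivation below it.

0-2(w=2) 1-2(w=4) 2-3(w=5)

step 1: add edge 0-2 (w=2); MST = {0-2(w=2)}
step 2: add edge 1-2 (w=4); MST = {0-2(w=2) 1-2(w=4)}
step 3: add edge 2-3 (w=5); MST = {0-2(w=2) 1-2(w=4) 2-3(w=5)}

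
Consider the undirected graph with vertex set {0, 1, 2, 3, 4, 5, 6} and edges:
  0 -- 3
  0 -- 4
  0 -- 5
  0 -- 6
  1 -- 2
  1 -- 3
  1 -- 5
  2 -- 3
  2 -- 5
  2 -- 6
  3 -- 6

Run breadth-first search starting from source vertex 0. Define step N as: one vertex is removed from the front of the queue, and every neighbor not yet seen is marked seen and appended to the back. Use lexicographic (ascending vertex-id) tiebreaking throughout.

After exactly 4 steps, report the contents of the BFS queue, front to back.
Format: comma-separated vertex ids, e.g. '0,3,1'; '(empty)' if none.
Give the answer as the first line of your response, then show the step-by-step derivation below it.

6,1,2

step 1: dequeue 0; queue=[3,4,5,6]; order=0
step 2: dequeue 3; queue=[4,5,6,1,2]; order=0,3
step 3: dequeue 4; queue=[5,6,1,2]; order=0,3,4
step 4: dequeue 5; queue=[6,1,2]; order=0,3,4,5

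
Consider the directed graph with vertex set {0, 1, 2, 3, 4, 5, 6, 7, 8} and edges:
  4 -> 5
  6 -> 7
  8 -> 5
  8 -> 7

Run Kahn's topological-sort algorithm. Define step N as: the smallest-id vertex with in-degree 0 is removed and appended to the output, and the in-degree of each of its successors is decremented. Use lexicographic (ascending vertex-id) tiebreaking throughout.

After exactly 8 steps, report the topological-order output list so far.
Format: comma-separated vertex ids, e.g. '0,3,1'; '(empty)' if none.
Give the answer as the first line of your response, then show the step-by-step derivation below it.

0,1,2,3,4,6,8,5

step 1: output 0; order=[0]; indeg=(0,0,0,0,0,2,0,2,0)
step 2: output 1; order=[0,1]; indeg=(0,0,0,0,0,2,0,2,0)
step 3: output 2; order=[0,1,2]; indeg=(0,0,0,0,0,2,0,2,0)
step 4: output 3; order=[0,1,2,3]; indeg=(0,0,0,0,0,2,0,2,0)
step 5: output 4; order=[0,1,2,3,4]; indeg=(0,0,0,0,0,1,0,2,0)
step 6: output 6; order=[0,1,2,3,4,6]; indeg=(0,0,0,0,0,1,0,1,0)
step 7: output 8; order=[0,1,2,3,4,6,8]; indeg=(0,0,0,0,0,0,0,0,0)
step 8: output 5; order=[0,1,2,3,4,6,8,5]; indeg=(0,0,0,0,0,0,0,0,0)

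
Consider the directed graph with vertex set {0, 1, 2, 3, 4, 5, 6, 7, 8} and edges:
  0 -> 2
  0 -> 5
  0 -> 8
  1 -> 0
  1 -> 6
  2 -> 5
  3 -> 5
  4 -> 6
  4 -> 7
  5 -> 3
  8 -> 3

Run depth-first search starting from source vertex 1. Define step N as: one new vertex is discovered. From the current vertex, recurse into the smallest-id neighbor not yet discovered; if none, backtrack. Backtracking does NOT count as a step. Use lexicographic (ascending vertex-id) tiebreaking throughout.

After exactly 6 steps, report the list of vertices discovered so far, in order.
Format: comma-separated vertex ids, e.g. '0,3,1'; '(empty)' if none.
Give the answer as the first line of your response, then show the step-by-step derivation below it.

1,0,2,5,3,8

step 1: discover 1; path=1; order=1
step 2: discover 0; path=1>0; order=1,0
step 3: discover 2; path=1>0>2; order=1,0,2
step 4: discover 5; path=1>0>2>5; order=1,0,2,5
step 5: discover 3; path=1>0>2>5>3; order=1,0,2,5,3
step 6: discover 8; path=1>0>8; order=1,0,2,5,3,8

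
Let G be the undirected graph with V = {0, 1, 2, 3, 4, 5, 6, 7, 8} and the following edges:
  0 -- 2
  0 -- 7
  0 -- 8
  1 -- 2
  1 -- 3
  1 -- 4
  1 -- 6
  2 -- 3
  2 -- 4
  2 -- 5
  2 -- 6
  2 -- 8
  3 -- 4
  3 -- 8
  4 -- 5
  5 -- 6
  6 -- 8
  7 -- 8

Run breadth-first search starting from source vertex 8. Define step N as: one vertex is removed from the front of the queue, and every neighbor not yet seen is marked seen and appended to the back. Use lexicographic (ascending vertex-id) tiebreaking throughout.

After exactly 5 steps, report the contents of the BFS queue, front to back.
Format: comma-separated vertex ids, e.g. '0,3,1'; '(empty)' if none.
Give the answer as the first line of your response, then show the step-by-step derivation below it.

7,1,4,5

step 1: dequeue 8; queue=[0,2,3,6,7]; order=8
step 2: dequeue 0; queue=[2,3,6,7]; order=8,0
step 3: dequeue 2; queue=[3,6,7,1,4,5]; order=8,0,2
step 4: dequeue 3; queue=[6,7,1,4,5]; order=8,0,2,3
step 5: dequeue 6; queue=[7,1,4,5]; order=8,0,2,3,6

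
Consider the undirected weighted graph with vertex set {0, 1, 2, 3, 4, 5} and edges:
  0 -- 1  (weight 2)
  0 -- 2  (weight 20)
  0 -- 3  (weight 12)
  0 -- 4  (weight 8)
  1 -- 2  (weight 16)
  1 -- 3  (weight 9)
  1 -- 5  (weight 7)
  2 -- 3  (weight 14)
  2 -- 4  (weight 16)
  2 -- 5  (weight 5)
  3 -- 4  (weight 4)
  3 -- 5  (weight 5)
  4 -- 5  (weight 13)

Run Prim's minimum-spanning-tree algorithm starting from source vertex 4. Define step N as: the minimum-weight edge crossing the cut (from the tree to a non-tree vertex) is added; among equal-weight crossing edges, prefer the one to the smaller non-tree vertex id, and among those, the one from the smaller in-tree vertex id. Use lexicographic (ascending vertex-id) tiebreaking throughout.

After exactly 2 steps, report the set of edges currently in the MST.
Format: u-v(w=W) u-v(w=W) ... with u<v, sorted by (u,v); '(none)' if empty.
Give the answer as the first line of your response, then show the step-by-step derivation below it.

3-4(w=4) 3-5(w=5)

step 1: add edge 3-4 (w=4); MST = {3-4(w=4)}
step 2: add edge 3-5 (w=5); MST = {3-4(w=4) 3-5(w=5)}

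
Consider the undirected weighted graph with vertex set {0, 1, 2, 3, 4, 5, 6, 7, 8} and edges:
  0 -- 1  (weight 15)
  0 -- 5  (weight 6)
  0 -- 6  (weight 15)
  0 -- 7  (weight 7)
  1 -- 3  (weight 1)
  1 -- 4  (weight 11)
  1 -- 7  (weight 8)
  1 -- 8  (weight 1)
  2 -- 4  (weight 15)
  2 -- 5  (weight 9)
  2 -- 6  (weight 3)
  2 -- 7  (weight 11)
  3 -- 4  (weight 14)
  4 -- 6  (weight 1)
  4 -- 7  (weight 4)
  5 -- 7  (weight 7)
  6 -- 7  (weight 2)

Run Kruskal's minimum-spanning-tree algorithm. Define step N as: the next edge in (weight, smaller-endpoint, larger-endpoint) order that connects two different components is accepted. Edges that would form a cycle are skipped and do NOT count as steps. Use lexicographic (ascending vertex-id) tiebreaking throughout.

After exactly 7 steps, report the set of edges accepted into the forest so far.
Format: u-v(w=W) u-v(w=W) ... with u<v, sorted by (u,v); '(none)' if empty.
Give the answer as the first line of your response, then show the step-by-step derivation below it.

0-5(w=6) 0-7(w=7) 1-3(w=1) 1-8(w=1) 2-6(w=3) 4-6(w=1) 6-7(w=2)

step 1: add edge 1-3 (w=1); MST = {1-3(w=1)}
step 2: add edge 1-8 (w=1); MST = {1-3(w=1) 1-8(w=1)}
step 3: add edge 4-6 (w=1); MST = {1-3(w=1) 1-8(w=1) 4-6(w=1)}
step 4: add edge 6-7 (w=2); MST = {1-3(w=1) 1-8(w=1) 4-6(w=1) 6-7(w=2)}
step 5: add edge 2-6 (w=3); MST = {1-3(w=1) 1-8(w=1) 2-6(w=3) 4-6(w=1) 6-7(w=2)}
step 6: add edge 0-5 (w=6); MST = {0-5(w=6) 1-3(w=1) 1-8(w=1) 2-6(w=3) 4-6(w=1) 6-7(w=2)}
step 7: add edge 0-7 (w=7); MST = {0-5(w=6) 0-7(w=7) 1-3(w=1) 1-8(w=1) 2-6(w=3) 4-6(w=1) 6-7(w=2)}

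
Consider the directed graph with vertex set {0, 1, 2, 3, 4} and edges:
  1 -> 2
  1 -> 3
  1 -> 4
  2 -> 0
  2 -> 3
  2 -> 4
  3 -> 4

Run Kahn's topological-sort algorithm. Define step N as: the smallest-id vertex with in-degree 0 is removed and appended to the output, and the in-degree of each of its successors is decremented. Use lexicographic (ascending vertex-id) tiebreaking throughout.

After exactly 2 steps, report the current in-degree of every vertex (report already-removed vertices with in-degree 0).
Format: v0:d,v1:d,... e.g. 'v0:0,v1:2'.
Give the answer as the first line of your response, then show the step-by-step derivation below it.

v0:0,v1:0,v2:0,v3:0,v4:1

step 1: output 1; order=[1]; indeg=(1,0,0,1,2)
step 2: output 2; order=[1,2]; indeg=(0,0,0,0,1)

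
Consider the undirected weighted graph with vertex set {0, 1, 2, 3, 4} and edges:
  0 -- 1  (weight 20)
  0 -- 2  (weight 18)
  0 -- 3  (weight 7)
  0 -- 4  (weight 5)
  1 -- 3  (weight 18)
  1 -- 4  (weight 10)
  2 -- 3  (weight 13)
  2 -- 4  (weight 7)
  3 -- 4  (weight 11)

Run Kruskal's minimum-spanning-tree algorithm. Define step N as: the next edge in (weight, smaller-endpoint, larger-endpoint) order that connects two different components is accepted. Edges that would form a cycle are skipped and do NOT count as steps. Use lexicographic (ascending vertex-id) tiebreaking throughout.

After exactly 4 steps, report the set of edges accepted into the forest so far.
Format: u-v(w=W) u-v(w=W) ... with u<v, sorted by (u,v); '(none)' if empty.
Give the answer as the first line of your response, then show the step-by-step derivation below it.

0-3(w=7) 0-4(w=5) 1-4(w=10) 2-4(w=7)

step 1: add edge 0-4 (w=5); MST = {0-4(w=5)}
step 2: add edge 0-3 (w=7); MST = {0-3(w=7) 0-4(w=5)}
step 3: add edge 2-4 (w=7); MST = {0-3(w=7) 0-4(w=5) 2-4(w=7)}
step 4: add edge 1-4 (w=10); MST = {0-3(w=7) 0-4(w=5) 1-4(w=10) 2-4(w=7)}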